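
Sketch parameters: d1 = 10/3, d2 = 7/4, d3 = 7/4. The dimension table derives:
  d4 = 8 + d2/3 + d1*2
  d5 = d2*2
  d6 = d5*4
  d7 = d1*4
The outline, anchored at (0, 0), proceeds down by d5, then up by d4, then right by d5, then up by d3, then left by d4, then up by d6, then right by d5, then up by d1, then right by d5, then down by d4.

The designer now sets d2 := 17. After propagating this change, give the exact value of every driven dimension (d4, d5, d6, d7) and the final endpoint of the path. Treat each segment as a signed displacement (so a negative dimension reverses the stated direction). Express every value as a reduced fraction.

Apply edit: d2 := 17
  d4 = 8 + d2/3 + d1*2 = 61/3
  d5 = d2*2 = 34
  d6 = d5*4 = 136
  d7 = d1*4 = 40/3
Walk from origin (0, 0):
  seg 1: down by d5 = 34 → (0, -34)
  seg 2: up by d4 = 61/3 → (0, -41/3)
  seg 3: right by d5 = 34 → (34, -41/3)
  seg 4: up by d3 = 7/4 → (34, -143/12)
  seg 5: left by d4 = 61/3 → (41/3, -143/12)
  seg 6: up by d6 = 136 → (41/3, 1489/12)
  seg 7: right by d5 = 34 → (143/3, 1489/12)
  seg 8: up by d1 = 10/3 → (143/3, 1529/12)
  seg 9: right by d5 = 34 → (245/3, 1529/12)
  seg 10: down by d4 = 61/3 → (245/3, 1285/12)

d4 = 61/3
d5 = 34
d6 = 136
d7 = 40/3
endpoint = (245/3, 1285/12)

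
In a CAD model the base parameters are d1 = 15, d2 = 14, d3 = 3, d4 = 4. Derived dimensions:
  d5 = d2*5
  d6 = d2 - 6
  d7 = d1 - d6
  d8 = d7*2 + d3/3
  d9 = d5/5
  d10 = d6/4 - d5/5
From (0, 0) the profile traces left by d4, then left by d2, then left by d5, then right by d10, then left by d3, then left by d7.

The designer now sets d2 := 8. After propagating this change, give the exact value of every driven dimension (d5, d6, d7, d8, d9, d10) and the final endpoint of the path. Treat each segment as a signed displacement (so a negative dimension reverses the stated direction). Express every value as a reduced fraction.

Apply edit: d2 := 8
  d5 = d2*5 = 40
  d6 = d2 - 6 = 2
  d7 = d1 - d6 = 13
  d8 = d7*2 + d3/3 = 27
  d9 = d5/5 = 8
  d10 = d6/4 - d5/5 = -15/2
Walk from origin (0, 0):
  seg 1: left by d4 = 4 → (-4, 0)
  seg 2: left by d2 = 8 → (-12, 0)
  seg 3: left by d5 = 40 → (-52, 0)
  seg 4: right by d10 = -15/2 → (-119/2, 0)
  seg 5: left by d3 = 3 → (-125/2, 0)
  seg 6: left by d7 = 13 → (-151/2, 0)

d5 = 40
d6 = 2
d7 = 13
d8 = 27
d9 = 8
d10 = -15/2
endpoint = (-151/2, 0)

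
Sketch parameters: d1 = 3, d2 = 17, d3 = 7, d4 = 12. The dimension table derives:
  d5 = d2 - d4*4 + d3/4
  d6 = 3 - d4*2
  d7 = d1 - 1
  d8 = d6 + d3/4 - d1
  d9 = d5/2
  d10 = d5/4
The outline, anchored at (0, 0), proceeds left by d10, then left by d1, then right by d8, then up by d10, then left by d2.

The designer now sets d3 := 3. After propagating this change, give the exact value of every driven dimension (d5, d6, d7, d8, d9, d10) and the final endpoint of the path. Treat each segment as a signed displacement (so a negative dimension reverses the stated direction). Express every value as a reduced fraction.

Apply edit: d3 := 3
  d5 = d2 - d4*4 + d3/4 = -121/4
  d6 = 3 - d4*2 = -21
  d7 = d1 - 1 = 2
  d8 = d6 + d3/4 - d1 = -93/4
  d9 = d5/2 = -121/8
  d10 = d5/4 = -121/16
Walk from origin (0, 0):
  seg 1: left by d10 = -121/16 → (121/16, 0)
  seg 2: left by d1 = 3 → (73/16, 0)
  seg 3: right by d8 = -93/4 → (-299/16, 0)
  seg 4: up by d10 = -121/16 → (-299/16, -121/16)
  seg 5: left by d2 = 17 → (-571/16, -121/16)

d5 = -121/4
d6 = -21
d7 = 2
d8 = -93/4
d9 = -121/8
d10 = -121/16
endpoint = (-571/16, -121/16)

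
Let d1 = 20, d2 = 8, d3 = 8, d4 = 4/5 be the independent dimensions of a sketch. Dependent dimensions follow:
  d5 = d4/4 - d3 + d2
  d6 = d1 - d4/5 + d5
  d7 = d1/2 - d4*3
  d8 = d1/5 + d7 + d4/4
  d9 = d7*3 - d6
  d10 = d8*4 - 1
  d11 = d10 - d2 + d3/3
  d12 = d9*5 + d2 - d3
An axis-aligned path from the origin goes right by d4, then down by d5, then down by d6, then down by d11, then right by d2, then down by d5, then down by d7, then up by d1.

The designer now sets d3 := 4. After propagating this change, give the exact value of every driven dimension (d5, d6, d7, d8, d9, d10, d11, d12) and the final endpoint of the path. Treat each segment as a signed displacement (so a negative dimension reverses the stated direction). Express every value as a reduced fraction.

Apply edit: d3 := 4
  d5 = d4/4 - d3 + d2 = 21/5
  d6 = d1 - d4/5 + d5 = 601/25
  d7 = d1/2 - d4*3 = 38/5
  d8 = d1/5 + d7 + d4/4 = 59/5
  d9 = d7*3 - d6 = -31/25
  d10 = d8*4 - 1 = 231/5
  d11 = d10 - d2 + d3/3 = 593/15
  d12 = d9*5 + d2 - d3 = -11/5
Walk from origin (0, 0):
  seg 1: right by d4 = 4/5 → (4/5, 0)
  seg 2: down by d5 = 21/5 → (4/5, -21/5)
  seg 3: down by d6 = 601/25 → (4/5, -706/25)
  seg 4: down by d11 = 593/15 → (4/5, -5083/75)
  seg 5: right by d2 = 8 → (44/5, -5083/75)
  seg 6: down by d5 = 21/5 → (44/5, -5398/75)
  seg 7: down by d7 = 38/5 → (44/5, -5968/75)
  seg 8: up by d1 = 20 → (44/5, -4468/75)

d5 = 21/5
d6 = 601/25
d7 = 38/5
d8 = 59/5
d9 = -31/25
d10 = 231/5
d11 = 593/15
d12 = -11/5
endpoint = (44/5, -4468/75)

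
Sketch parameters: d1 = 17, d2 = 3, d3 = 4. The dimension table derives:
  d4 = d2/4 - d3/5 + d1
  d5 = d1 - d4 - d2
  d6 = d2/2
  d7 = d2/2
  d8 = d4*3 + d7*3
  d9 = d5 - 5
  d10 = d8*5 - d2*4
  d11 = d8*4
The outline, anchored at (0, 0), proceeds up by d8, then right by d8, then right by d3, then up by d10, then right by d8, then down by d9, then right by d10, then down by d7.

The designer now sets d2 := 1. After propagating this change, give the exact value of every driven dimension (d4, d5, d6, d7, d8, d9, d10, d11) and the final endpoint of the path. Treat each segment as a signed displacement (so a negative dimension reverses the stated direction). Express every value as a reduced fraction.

d4 = 329/20
d5 = -9/20
d6 = 1/2
d7 = 1/2
d8 = 1017/20
d9 = -109/20
d10 = 1001/4
d11 = 1017/5
endpoint = (7119/20, 6121/20)

Apply edit: d2 := 1
  d4 = d2/4 - d3/5 + d1 = 329/20
  d5 = d1 - d4 - d2 = -9/20
  d6 = d2/2 = 1/2
  d7 = d2/2 = 1/2
  d8 = d4*3 + d7*3 = 1017/20
  d9 = d5 - 5 = -109/20
  d10 = d8*5 - d2*4 = 1001/4
  d11 = d8*4 = 1017/5
Walk from origin (0, 0):
  seg 1: up by d8 = 1017/20 → (0, 1017/20)
  seg 2: right by d8 = 1017/20 → (1017/20, 1017/20)
  seg 3: right by d3 = 4 → (1097/20, 1017/20)
  seg 4: up by d10 = 1001/4 → (1097/20, 3011/10)
  seg 5: right by d8 = 1017/20 → (1057/10, 3011/10)
  seg 6: down by d9 = -109/20 → (1057/10, 6131/20)
  seg 7: right by d10 = 1001/4 → (7119/20, 6131/20)
  seg 8: down by d7 = 1/2 → (7119/20, 6121/20)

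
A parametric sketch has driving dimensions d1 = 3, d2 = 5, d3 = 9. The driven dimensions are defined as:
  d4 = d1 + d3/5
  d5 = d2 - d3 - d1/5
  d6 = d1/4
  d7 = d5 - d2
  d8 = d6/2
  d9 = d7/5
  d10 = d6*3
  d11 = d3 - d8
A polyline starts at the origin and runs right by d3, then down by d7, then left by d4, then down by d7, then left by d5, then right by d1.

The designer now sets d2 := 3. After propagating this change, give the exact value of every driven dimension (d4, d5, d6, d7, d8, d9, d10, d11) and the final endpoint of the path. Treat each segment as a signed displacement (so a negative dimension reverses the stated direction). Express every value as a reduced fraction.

d4 = 24/5
d5 = -33/5
d6 = 3/4
d7 = -48/5
d8 = 3/8
d9 = -48/25
d10 = 9/4
d11 = 69/8
endpoint = (69/5, 96/5)

Apply edit: d2 := 3
  d4 = d1 + d3/5 = 24/5
  d5 = d2 - d3 - d1/5 = -33/5
  d6 = d1/4 = 3/4
  d7 = d5 - d2 = -48/5
  d8 = d6/2 = 3/8
  d9 = d7/5 = -48/25
  d10 = d6*3 = 9/4
  d11 = d3 - d8 = 69/8
Walk from origin (0, 0):
  seg 1: right by d3 = 9 → (9, 0)
  seg 2: down by d7 = -48/5 → (9, 48/5)
  seg 3: left by d4 = 24/5 → (21/5, 48/5)
  seg 4: down by d7 = -48/5 → (21/5, 96/5)
  seg 5: left by d5 = -33/5 → (54/5, 96/5)
  seg 6: right by d1 = 3 → (69/5, 96/5)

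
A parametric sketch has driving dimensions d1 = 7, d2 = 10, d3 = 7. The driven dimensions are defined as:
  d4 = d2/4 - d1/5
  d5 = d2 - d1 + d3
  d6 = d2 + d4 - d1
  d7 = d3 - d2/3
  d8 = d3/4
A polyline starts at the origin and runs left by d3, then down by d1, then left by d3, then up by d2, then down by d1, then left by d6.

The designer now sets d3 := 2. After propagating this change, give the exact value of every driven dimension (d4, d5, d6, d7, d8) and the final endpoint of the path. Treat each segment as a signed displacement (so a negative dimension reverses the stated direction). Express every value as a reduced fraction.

d4 = 11/10
d5 = 5
d6 = 41/10
d7 = -4/3
d8 = 1/2
endpoint = (-81/10, -4)

Apply edit: d3 := 2
  d4 = d2/4 - d1/5 = 11/10
  d5 = d2 - d1 + d3 = 5
  d6 = d2 + d4 - d1 = 41/10
  d7 = d3 - d2/3 = -4/3
  d8 = d3/4 = 1/2
Walk from origin (0, 0):
  seg 1: left by d3 = 2 → (-2, 0)
  seg 2: down by d1 = 7 → (-2, -7)
  seg 3: left by d3 = 2 → (-4, -7)
  seg 4: up by d2 = 10 → (-4, 3)
  seg 5: down by d1 = 7 → (-4, -4)
  seg 6: left by d6 = 41/10 → (-81/10, -4)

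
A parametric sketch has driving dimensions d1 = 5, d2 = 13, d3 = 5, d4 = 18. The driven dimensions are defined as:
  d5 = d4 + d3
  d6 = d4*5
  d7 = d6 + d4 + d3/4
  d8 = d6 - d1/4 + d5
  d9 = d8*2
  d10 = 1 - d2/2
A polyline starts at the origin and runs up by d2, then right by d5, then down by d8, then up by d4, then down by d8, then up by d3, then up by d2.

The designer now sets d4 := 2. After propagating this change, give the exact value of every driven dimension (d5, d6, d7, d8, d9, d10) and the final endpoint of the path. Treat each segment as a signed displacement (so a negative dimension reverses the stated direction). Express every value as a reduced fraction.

Apply edit: d4 := 2
  d5 = d4 + d3 = 7
  d6 = d4*5 = 10
  d7 = d6 + d4 + d3/4 = 53/4
  d8 = d6 - d1/4 + d5 = 63/4
  d9 = d8*2 = 63/2
  d10 = 1 - d2/2 = -11/2
Walk from origin (0, 0):
  seg 1: up by d2 = 13 → (0, 13)
  seg 2: right by d5 = 7 → (7, 13)
  seg 3: down by d8 = 63/4 → (7, -11/4)
  seg 4: up by d4 = 2 → (7, -3/4)
  seg 5: down by d8 = 63/4 → (7, -33/2)
  seg 6: up by d3 = 5 → (7, -23/2)
  seg 7: up by d2 = 13 → (7, 3/2)

d5 = 7
d6 = 10
d7 = 53/4
d8 = 63/4
d9 = 63/2
d10 = -11/2
endpoint = (7, 3/2)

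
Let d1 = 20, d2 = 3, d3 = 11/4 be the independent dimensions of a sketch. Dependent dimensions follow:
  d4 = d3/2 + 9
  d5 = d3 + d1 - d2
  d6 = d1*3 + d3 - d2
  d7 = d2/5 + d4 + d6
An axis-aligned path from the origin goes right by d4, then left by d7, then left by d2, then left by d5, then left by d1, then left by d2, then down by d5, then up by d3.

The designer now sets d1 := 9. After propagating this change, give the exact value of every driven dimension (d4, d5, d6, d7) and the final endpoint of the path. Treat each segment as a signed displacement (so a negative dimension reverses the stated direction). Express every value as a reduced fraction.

d4 = 83/8
d5 = 35/4
d6 = 107/4
d7 = 1509/40
endpoint = (-511/10, -6)

Apply edit: d1 := 9
  d4 = d3/2 + 9 = 83/8
  d5 = d3 + d1 - d2 = 35/4
  d6 = d1*3 + d3 - d2 = 107/4
  d7 = d2/5 + d4 + d6 = 1509/40
Walk from origin (0, 0):
  seg 1: right by d4 = 83/8 → (83/8, 0)
  seg 2: left by d7 = 1509/40 → (-547/20, 0)
  seg 3: left by d2 = 3 → (-607/20, 0)
  seg 4: left by d5 = 35/4 → (-391/10, 0)
  seg 5: left by d1 = 9 → (-481/10, 0)
  seg 6: left by d2 = 3 → (-511/10, 0)
  seg 7: down by d5 = 35/4 → (-511/10, -35/4)
  seg 8: up by d3 = 11/4 → (-511/10, -6)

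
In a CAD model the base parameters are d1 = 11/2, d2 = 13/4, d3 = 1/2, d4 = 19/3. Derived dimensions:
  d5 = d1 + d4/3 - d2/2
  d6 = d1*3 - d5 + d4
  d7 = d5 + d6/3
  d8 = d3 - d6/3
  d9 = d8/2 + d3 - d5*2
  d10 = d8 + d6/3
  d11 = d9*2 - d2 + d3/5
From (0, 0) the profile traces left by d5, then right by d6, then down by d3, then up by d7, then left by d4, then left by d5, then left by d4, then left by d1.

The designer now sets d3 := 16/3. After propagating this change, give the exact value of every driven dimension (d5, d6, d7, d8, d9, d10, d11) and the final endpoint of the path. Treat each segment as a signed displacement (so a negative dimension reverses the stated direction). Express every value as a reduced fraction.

Apply edit: d3 := 16/3
  d5 = d1 + d4/3 - d2/2 = 431/72
  d6 = d1*3 - d5 + d4 = 1213/72
  d7 = d5 + d6/3 = 1253/108
  d8 = d3 - d6/3 = -61/216
  d9 = d8/2 + d3 - d5*2 = -2929/432
  d10 = d8 + d6/3 = 16/3
  d11 = d9*2 - d2 + d3/5 = -17003/1080
Walk from origin (0, 0):
  seg 1: left by d5 = 431/72 → (-431/72, 0)
  seg 2: right by d6 = 1213/72 → (391/36, 0)
  seg 3: down by d3 = 16/3 → (391/36, -16/3)
  seg 4: up by d7 = 1253/108 → (391/36, 677/108)
  seg 5: left by d4 = 19/3 → (163/36, 677/108)
  seg 6: left by d5 = 431/72 → (-35/24, 677/108)
  seg 7: left by d4 = 19/3 → (-187/24, 677/108)
  seg 8: left by d1 = 11/2 → (-319/24, 677/108)

d5 = 431/72
d6 = 1213/72
d7 = 1253/108
d8 = -61/216
d9 = -2929/432
d10 = 16/3
d11 = -17003/1080
endpoint = (-319/24, 677/108)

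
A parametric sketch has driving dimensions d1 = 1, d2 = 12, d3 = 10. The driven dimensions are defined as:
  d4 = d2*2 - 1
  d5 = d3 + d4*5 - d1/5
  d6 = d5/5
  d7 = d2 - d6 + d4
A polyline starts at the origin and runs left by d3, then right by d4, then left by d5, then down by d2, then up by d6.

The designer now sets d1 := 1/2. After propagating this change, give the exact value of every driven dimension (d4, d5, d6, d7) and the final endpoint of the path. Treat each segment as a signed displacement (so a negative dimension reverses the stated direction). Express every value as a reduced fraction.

Apply edit: d1 := 1/2
  d4 = d2*2 - 1 = 23
  d5 = d3 + d4*5 - d1/5 = 1249/10
  d6 = d5/5 = 1249/50
  d7 = d2 - d6 + d4 = 501/50
Walk from origin (0, 0):
  seg 1: left by d3 = 10 → (-10, 0)
  seg 2: right by d4 = 23 → (13, 0)
  seg 3: left by d5 = 1249/10 → (-1119/10, 0)
  seg 4: down by d2 = 12 → (-1119/10, -12)
  seg 5: up by d6 = 1249/50 → (-1119/10, 649/50)

d4 = 23
d5 = 1249/10
d6 = 1249/50
d7 = 501/50
endpoint = (-1119/10, 649/50)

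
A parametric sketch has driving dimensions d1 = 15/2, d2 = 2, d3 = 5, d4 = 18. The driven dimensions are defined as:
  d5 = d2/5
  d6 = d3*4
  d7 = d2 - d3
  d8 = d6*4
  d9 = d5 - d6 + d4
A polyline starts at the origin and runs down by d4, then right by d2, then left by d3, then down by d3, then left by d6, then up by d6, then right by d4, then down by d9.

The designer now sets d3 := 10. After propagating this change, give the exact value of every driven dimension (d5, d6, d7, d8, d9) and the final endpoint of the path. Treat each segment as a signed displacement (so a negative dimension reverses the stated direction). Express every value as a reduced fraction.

Apply edit: d3 := 10
  d5 = d2/5 = 2/5
  d6 = d3*4 = 40
  d7 = d2 - d3 = -8
  d8 = d6*4 = 160
  d9 = d5 - d6 + d4 = -108/5
Walk from origin (0, 0):
  seg 1: down by d4 = 18 → (0, -18)
  seg 2: right by d2 = 2 → (2, -18)
  seg 3: left by d3 = 10 → (-8, -18)
  seg 4: down by d3 = 10 → (-8, -28)
  seg 5: left by d6 = 40 → (-48, -28)
  seg 6: up by d6 = 40 → (-48, 12)
  seg 7: right by d4 = 18 → (-30, 12)
  seg 8: down by d9 = -108/5 → (-30, 168/5)

d5 = 2/5
d6 = 40
d7 = -8
d8 = 160
d9 = -108/5
endpoint = (-30, 168/5)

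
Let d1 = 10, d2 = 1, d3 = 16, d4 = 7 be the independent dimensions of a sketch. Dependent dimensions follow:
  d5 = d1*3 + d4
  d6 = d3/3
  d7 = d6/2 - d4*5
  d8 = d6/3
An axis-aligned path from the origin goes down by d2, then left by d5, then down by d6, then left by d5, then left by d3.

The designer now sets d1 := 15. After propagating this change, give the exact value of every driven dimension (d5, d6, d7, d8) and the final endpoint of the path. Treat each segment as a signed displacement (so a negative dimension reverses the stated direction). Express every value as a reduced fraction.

d5 = 52
d6 = 16/3
d7 = -97/3
d8 = 16/9
endpoint = (-120, -19/3)

Apply edit: d1 := 15
  d5 = d1*3 + d4 = 52
  d6 = d3/3 = 16/3
  d7 = d6/2 - d4*5 = -97/3
  d8 = d6/3 = 16/9
Walk from origin (0, 0):
  seg 1: down by d2 = 1 → (0, -1)
  seg 2: left by d5 = 52 → (-52, -1)
  seg 3: down by d6 = 16/3 → (-52, -19/3)
  seg 4: left by d5 = 52 → (-104, -19/3)
  seg 5: left by d3 = 16 → (-120, -19/3)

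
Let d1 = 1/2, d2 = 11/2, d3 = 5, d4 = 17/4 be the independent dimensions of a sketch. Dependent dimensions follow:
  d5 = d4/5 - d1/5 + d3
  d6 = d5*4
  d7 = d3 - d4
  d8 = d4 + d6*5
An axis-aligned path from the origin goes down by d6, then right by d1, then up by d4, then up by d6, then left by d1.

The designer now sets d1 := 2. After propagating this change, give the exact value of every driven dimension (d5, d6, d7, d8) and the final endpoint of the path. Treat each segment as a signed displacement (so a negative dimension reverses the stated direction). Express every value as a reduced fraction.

d5 = 109/20
d6 = 109/5
d7 = 3/4
d8 = 453/4
endpoint = (0, 17/4)

Apply edit: d1 := 2
  d5 = d4/5 - d1/5 + d3 = 109/20
  d6 = d5*4 = 109/5
  d7 = d3 - d4 = 3/4
  d8 = d4 + d6*5 = 453/4
Walk from origin (0, 0):
  seg 1: down by d6 = 109/5 → (0, -109/5)
  seg 2: right by d1 = 2 → (2, -109/5)
  seg 3: up by d4 = 17/4 → (2, -351/20)
  seg 4: up by d6 = 109/5 → (2, 17/4)
  seg 5: left by d1 = 2 → (0, 17/4)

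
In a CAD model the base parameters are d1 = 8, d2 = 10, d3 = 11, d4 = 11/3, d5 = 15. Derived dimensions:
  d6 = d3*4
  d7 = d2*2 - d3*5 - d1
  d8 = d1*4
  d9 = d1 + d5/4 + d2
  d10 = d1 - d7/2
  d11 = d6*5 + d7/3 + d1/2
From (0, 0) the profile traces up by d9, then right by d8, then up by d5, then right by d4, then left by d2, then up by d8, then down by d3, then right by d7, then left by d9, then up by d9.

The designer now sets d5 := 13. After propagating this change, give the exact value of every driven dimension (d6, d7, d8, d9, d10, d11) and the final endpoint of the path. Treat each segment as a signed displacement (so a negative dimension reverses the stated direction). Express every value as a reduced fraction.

d6 = 44
d7 = -43
d8 = 32
d9 = 85/4
d10 = 59/2
d11 = 629/3
endpoint = (-463/12, 153/2)

Apply edit: d5 := 13
  d6 = d3*4 = 44
  d7 = d2*2 - d3*5 - d1 = -43
  d8 = d1*4 = 32
  d9 = d1 + d5/4 + d2 = 85/4
  d10 = d1 - d7/2 = 59/2
  d11 = d6*5 + d7/3 + d1/2 = 629/3
Walk from origin (0, 0):
  seg 1: up by d9 = 85/4 → (0, 85/4)
  seg 2: right by d8 = 32 → (32, 85/4)
  seg 3: up by d5 = 13 → (32, 137/4)
  seg 4: right by d4 = 11/3 → (107/3, 137/4)
  seg 5: left by d2 = 10 → (77/3, 137/4)
  seg 6: up by d8 = 32 → (77/3, 265/4)
  seg 7: down by d3 = 11 → (77/3, 221/4)
  seg 8: right by d7 = -43 → (-52/3, 221/4)
  seg 9: left by d9 = 85/4 → (-463/12, 221/4)
  seg 10: up by d9 = 85/4 → (-463/12, 153/2)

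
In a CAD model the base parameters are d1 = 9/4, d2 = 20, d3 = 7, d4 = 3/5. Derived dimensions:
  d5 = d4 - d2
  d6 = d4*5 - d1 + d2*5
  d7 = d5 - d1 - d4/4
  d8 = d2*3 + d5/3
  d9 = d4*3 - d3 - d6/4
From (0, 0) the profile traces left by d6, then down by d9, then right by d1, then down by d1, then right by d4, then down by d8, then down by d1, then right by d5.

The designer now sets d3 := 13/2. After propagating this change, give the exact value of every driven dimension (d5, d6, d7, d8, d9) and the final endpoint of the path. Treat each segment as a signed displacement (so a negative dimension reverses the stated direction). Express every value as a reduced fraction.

d5 = -97/5
d6 = 403/4
d7 = -109/5
d8 = 803/15
d9 = -2391/80
endpoint = (-1173/10, -1351/48)

Apply edit: d3 := 13/2
  d5 = d4 - d2 = -97/5
  d6 = d4*5 - d1 + d2*5 = 403/4
  d7 = d5 - d1 - d4/4 = -109/5
  d8 = d2*3 + d5/3 = 803/15
  d9 = d4*3 - d3 - d6/4 = -2391/80
Walk from origin (0, 0):
  seg 1: left by d6 = 403/4 → (-403/4, 0)
  seg 2: down by d9 = -2391/80 → (-403/4, 2391/80)
  seg 3: right by d1 = 9/4 → (-197/2, 2391/80)
  seg 4: down by d1 = 9/4 → (-197/2, 2211/80)
  seg 5: right by d4 = 3/5 → (-979/10, 2211/80)
  seg 6: down by d8 = 803/15 → (-979/10, -1243/48)
  seg 7: down by d1 = 9/4 → (-979/10, -1351/48)
  seg 8: right by d5 = -97/5 → (-1173/10, -1351/48)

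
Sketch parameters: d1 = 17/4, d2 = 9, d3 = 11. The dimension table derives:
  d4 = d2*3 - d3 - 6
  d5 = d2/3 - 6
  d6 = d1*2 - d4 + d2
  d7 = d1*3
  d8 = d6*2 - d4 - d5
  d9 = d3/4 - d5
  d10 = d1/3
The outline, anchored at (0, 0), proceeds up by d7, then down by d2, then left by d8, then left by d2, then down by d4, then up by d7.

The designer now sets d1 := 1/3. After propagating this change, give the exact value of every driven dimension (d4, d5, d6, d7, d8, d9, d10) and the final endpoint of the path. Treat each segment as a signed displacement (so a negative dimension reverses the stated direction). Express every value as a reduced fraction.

Apply edit: d1 := 1/3
  d4 = d2*3 - d3 - 6 = 10
  d5 = d2/3 - 6 = -3
  d6 = d1*2 - d4 + d2 = -1/3
  d7 = d1*3 = 1
  d8 = d6*2 - d4 - d5 = -23/3
  d9 = d3/4 - d5 = 23/4
  d10 = d1/3 = 1/9
Walk from origin (0, 0):
  seg 1: up by d7 = 1 → (0, 1)
  seg 2: down by d2 = 9 → (0, -8)
  seg 3: left by d8 = -23/3 → (23/3, -8)
  seg 4: left by d2 = 9 → (-4/3, -8)
  seg 5: down by d4 = 10 → (-4/3, -18)
  seg 6: up by d7 = 1 → (-4/3, -17)

d4 = 10
d5 = -3
d6 = -1/3
d7 = 1
d8 = -23/3
d9 = 23/4
d10 = 1/9
endpoint = (-4/3, -17)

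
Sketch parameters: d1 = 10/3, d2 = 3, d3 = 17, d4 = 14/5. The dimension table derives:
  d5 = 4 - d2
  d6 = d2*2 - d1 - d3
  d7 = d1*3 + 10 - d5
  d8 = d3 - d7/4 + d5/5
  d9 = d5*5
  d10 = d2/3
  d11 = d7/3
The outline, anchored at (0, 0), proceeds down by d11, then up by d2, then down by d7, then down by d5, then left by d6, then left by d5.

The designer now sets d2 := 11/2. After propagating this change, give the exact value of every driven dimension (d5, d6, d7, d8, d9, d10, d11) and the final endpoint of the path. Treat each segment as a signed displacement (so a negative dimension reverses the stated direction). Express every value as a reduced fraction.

Apply edit: d2 := 11/2
  d5 = 4 - d2 = -3/2
  d6 = d2*2 - d1 - d3 = -28/3
  d7 = d1*3 + 10 - d5 = 43/2
  d8 = d3 - d7/4 + d5/5 = 453/40
  d9 = d5*5 = -15/2
  d10 = d2/3 = 11/6
  d11 = d7/3 = 43/6
Walk from origin (0, 0):
  seg 1: down by d11 = 43/6 → (0, -43/6)
  seg 2: up by d2 = 11/2 → (0, -5/3)
  seg 3: down by d7 = 43/2 → (0, -139/6)
  seg 4: down by d5 = -3/2 → (0, -65/3)
  seg 5: left by d6 = -28/3 → (28/3, -65/3)
  seg 6: left by d5 = -3/2 → (65/6, -65/3)

d5 = -3/2
d6 = -28/3
d7 = 43/2
d8 = 453/40
d9 = -15/2
d10 = 11/6
d11 = 43/6
endpoint = (65/6, -65/3)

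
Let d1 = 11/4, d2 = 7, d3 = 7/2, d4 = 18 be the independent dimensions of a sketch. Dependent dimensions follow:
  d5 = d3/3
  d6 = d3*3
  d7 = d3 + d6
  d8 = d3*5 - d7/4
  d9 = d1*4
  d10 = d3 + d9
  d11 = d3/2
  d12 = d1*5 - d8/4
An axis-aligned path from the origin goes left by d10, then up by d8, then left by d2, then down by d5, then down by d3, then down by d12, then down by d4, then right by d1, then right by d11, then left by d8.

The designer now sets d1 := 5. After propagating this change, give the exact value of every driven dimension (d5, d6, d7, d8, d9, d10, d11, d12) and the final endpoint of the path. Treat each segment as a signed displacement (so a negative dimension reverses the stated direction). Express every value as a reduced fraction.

Apply edit: d1 := 5
  d5 = d3/3 = 7/6
  d6 = d3*3 = 21/2
  d7 = d3 + d6 = 14
  d8 = d3*5 - d7/4 = 14
  d9 = d1*4 = 20
  d10 = d3 + d9 = 47/2
  d11 = d3/2 = 7/4
  d12 = d1*5 - d8/4 = 43/2
Walk from origin (0, 0):
  seg 1: left by d10 = 47/2 → (-47/2, 0)
  seg 2: up by d8 = 14 → (-47/2, 14)
  seg 3: left by d2 = 7 → (-61/2, 14)
  seg 4: down by d5 = 7/6 → (-61/2, 77/6)
  seg 5: down by d3 = 7/2 → (-61/2, 28/3)
  seg 6: down by d12 = 43/2 → (-61/2, -73/6)
  seg 7: down by d4 = 18 → (-61/2, -181/6)
  seg 8: right by d1 = 5 → (-51/2, -181/6)
  seg 9: right by d11 = 7/4 → (-95/4, -181/6)
  seg 10: left by d8 = 14 → (-151/4, -181/6)

d5 = 7/6
d6 = 21/2
d7 = 14
d8 = 14
d9 = 20
d10 = 47/2
d11 = 7/4
d12 = 43/2
endpoint = (-151/4, -181/6)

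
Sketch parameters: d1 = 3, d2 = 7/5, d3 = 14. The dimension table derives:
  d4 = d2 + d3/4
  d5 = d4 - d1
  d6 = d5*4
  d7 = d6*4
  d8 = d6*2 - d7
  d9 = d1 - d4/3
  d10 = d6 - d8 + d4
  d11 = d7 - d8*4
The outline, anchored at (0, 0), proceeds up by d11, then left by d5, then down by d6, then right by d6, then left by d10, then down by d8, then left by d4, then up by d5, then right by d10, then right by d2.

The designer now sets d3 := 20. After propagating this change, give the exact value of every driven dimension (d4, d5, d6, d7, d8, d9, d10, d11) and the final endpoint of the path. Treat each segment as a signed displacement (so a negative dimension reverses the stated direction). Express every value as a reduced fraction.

d4 = 32/5
d5 = 17/5
d6 = 68/5
d7 = 272/5
d8 = -136/5
d9 = 13/15
d10 = 236/5
d11 = 816/5
endpoint = (26/5, 901/5)

Apply edit: d3 := 20
  d4 = d2 + d3/4 = 32/5
  d5 = d4 - d1 = 17/5
  d6 = d5*4 = 68/5
  d7 = d6*4 = 272/5
  d8 = d6*2 - d7 = -136/5
  d9 = d1 - d4/3 = 13/15
  d10 = d6 - d8 + d4 = 236/5
  d11 = d7 - d8*4 = 816/5
Walk from origin (0, 0):
  seg 1: up by d11 = 816/5 → (0, 816/5)
  seg 2: left by d5 = 17/5 → (-17/5, 816/5)
  seg 3: down by d6 = 68/5 → (-17/5, 748/5)
  seg 4: right by d6 = 68/5 → (51/5, 748/5)
  seg 5: left by d10 = 236/5 → (-37, 748/5)
  seg 6: down by d8 = -136/5 → (-37, 884/5)
  seg 7: left by d4 = 32/5 → (-217/5, 884/5)
  seg 8: up by d5 = 17/5 → (-217/5, 901/5)
  seg 9: right by d10 = 236/5 → (19/5, 901/5)
  seg 10: right by d2 = 7/5 → (26/5, 901/5)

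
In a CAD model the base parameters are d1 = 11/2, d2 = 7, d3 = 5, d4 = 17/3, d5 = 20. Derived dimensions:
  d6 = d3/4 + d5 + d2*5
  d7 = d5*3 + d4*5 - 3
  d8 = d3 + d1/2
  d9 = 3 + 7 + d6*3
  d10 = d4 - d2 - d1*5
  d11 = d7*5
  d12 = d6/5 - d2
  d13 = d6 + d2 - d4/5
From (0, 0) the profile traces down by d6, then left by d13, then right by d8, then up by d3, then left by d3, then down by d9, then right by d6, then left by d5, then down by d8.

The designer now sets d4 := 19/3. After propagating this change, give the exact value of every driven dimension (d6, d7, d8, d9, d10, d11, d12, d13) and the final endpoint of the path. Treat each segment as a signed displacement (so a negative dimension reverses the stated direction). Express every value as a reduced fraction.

d6 = 225/4
d7 = 266/3
d8 = 31/4
d9 = 715/4
d10 = -169/6
d11 = 1330/3
d12 = 17/4
d13 = 3719/60
endpoint = (-1379/60, -951/4)

Apply edit: d4 := 19/3
  d6 = d3/4 + d5 + d2*5 = 225/4
  d7 = d5*3 + d4*5 - 3 = 266/3
  d8 = d3 + d1/2 = 31/4
  d9 = 3 + 7 + d6*3 = 715/4
  d10 = d4 - d2 - d1*5 = -169/6
  d11 = d7*5 = 1330/3
  d12 = d6/5 - d2 = 17/4
  d13 = d6 + d2 - d4/5 = 3719/60
Walk from origin (0, 0):
  seg 1: down by d6 = 225/4 → (0, -225/4)
  seg 2: left by d13 = 3719/60 → (-3719/60, -225/4)
  seg 3: right by d8 = 31/4 → (-1627/30, -225/4)
  seg 4: up by d3 = 5 → (-1627/30, -205/4)
  seg 5: left by d3 = 5 → (-1777/30, -205/4)
  seg 6: down by d9 = 715/4 → (-1777/30, -230)
  seg 7: right by d6 = 225/4 → (-179/60, -230)
  seg 8: left by d5 = 20 → (-1379/60, -230)
  seg 9: down by d8 = 31/4 → (-1379/60, -951/4)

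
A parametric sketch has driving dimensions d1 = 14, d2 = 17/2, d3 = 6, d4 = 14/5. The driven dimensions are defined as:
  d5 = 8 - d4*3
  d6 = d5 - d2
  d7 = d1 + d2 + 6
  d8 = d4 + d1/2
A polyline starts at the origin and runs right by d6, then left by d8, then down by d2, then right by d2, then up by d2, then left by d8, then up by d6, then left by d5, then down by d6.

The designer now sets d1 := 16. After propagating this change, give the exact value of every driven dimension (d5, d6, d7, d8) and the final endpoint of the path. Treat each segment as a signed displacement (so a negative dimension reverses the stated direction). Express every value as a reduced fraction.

d5 = -2/5
d6 = -89/10
d7 = 61/2
d8 = 54/5
endpoint = (-108/5, 0)

Apply edit: d1 := 16
  d5 = 8 - d4*3 = -2/5
  d6 = d5 - d2 = -89/10
  d7 = d1 + d2 + 6 = 61/2
  d8 = d4 + d1/2 = 54/5
Walk from origin (0, 0):
  seg 1: right by d6 = -89/10 → (-89/10, 0)
  seg 2: left by d8 = 54/5 → (-197/10, 0)
  seg 3: down by d2 = 17/2 → (-197/10, -17/2)
  seg 4: right by d2 = 17/2 → (-56/5, -17/2)
  seg 5: up by d2 = 17/2 → (-56/5, 0)
  seg 6: left by d8 = 54/5 → (-22, 0)
  seg 7: up by d6 = -89/10 → (-22, -89/10)
  seg 8: left by d5 = -2/5 → (-108/5, -89/10)
  seg 9: down by d6 = -89/10 → (-108/5, 0)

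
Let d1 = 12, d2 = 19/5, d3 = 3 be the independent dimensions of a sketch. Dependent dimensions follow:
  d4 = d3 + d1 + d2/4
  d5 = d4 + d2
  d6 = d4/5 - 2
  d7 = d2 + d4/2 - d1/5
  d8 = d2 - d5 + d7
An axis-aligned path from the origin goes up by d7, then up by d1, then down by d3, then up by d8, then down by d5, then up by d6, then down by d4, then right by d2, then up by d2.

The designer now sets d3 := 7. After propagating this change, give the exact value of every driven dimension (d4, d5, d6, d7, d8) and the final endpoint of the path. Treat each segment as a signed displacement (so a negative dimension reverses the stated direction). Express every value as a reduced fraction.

Apply edit: d3 := 7
  d4 = d3 + d1 + d2/4 = 399/20
  d5 = d4 + d2 = 95/4
  d6 = d4/5 - 2 = 199/100
  d7 = d2 + d4/2 - d1/5 = 91/8
  d8 = d2 - d5 + d7 = -343/40
Walk from origin (0, 0):
  seg 1: up by d7 = 91/8 → (0, 91/8)
  seg 2: up by d1 = 12 → (0, 187/8)
  seg 3: down by d3 = 7 → (0, 131/8)
  seg 4: up by d8 = -343/40 → (0, 39/5)
  seg 5: down by d5 = 95/4 → (0, -319/20)
  seg 6: up by d6 = 199/100 → (0, -349/25)
  seg 7: down by d4 = 399/20 → (0, -3391/100)
  seg 8: right by d2 = 19/5 → (19/5, -3391/100)
  seg 9: up by d2 = 19/5 → (19/5, -3011/100)

d4 = 399/20
d5 = 95/4
d6 = 199/100
d7 = 91/8
d8 = -343/40
endpoint = (19/5, -3011/100)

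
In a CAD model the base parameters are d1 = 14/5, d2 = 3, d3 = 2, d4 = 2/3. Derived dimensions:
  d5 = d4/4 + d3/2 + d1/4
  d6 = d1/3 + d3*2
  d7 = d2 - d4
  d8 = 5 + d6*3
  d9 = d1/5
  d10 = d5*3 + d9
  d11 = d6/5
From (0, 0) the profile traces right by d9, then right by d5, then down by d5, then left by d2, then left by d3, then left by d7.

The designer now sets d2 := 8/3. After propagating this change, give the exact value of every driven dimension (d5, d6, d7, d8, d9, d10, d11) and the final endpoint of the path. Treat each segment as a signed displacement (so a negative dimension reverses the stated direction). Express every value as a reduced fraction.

Apply edit: d2 := 8/3
  d5 = d4/4 + d3/2 + d1/4 = 28/15
  d6 = d1/3 + d3*2 = 74/15
  d7 = d2 - d4 = 2
  d8 = 5 + d6*3 = 99/5
  d9 = d1/5 = 14/25
  d10 = d5*3 + d9 = 154/25
  d11 = d6/5 = 74/75
Walk from origin (0, 0):
  seg 1: right by d9 = 14/25 → (14/25, 0)
  seg 2: right by d5 = 28/15 → (182/75, 0)
  seg 3: down by d5 = 28/15 → (182/75, -28/15)
  seg 4: left by d2 = 8/3 → (-6/25, -28/15)
  seg 5: left by d3 = 2 → (-56/25, -28/15)
  seg 6: left by d7 = 2 → (-106/25, -28/15)

d5 = 28/15
d6 = 74/15
d7 = 2
d8 = 99/5
d9 = 14/25
d10 = 154/25
d11 = 74/75
endpoint = (-106/25, -28/15)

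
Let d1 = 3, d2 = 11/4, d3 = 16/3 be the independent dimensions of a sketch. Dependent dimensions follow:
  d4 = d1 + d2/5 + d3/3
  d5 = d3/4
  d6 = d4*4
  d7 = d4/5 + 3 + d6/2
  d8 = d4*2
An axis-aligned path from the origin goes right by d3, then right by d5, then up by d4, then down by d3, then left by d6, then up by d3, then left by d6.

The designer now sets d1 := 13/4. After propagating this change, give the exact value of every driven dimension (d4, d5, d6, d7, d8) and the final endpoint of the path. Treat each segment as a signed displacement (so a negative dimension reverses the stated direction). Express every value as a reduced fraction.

d4 = 251/45
d5 = 4/3
d6 = 1004/45
d7 = 3436/225
d8 = 502/45
endpoint = (-1708/45, 251/45)

Apply edit: d1 := 13/4
  d4 = d1 + d2/5 + d3/3 = 251/45
  d5 = d3/4 = 4/3
  d6 = d4*4 = 1004/45
  d7 = d4/5 + 3 + d6/2 = 3436/225
  d8 = d4*2 = 502/45
Walk from origin (0, 0):
  seg 1: right by d3 = 16/3 → (16/3, 0)
  seg 2: right by d5 = 4/3 → (20/3, 0)
  seg 3: up by d4 = 251/45 → (20/3, 251/45)
  seg 4: down by d3 = 16/3 → (20/3, 11/45)
  seg 5: left by d6 = 1004/45 → (-704/45, 11/45)
  seg 6: up by d3 = 16/3 → (-704/45, 251/45)
  seg 7: left by d6 = 1004/45 → (-1708/45, 251/45)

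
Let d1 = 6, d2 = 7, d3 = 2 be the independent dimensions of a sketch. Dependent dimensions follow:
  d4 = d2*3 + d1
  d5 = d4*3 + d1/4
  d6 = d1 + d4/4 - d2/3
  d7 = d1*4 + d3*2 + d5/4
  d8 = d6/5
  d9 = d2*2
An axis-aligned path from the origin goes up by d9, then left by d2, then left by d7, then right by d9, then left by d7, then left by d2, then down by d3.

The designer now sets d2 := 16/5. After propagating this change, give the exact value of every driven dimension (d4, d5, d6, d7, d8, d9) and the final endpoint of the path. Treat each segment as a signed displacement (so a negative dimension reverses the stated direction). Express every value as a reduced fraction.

Apply edit: d2 := 16/5
  d4 = d2*3 + d1 = 78/5
  d5 = d4*3 + d1/4 = 483/10
  d6 = d1 + d4/4 - d2/3 = 53/6
  d7 = d1*4 + d3*2 + d5/4 = 1603/40
  d8 = d6/5 = 53/30
  d9 = d2*2 = 32/5
Walk from origin (0, 0):
  seg 1: up by d9 = 32/5 → (0, 32/5)
  seg 2: left by d2 = 16/5 → (-16/5, 32/5)
  seg 3: left by d7 = 1603/40 → (-1731/40, 32/5)
  seg 4: right by d9 = 32/5 → (-295/8, 32/5)
  seg 5: left by d7 = 1603/40 → (-1539/20, 32/5)
  seg 6: left by d2 = 16/5 → (-1603/20, 32/5)
  seg 7: down by d3 = 2 → (-1603/20, 22/5)

d4 = 78/5
d5 = 483/10
d6 = 53/6
d7 = 1603/40
d8 = 53/30
d9 = 32/5
endpoint = (-1603/20, 22/5)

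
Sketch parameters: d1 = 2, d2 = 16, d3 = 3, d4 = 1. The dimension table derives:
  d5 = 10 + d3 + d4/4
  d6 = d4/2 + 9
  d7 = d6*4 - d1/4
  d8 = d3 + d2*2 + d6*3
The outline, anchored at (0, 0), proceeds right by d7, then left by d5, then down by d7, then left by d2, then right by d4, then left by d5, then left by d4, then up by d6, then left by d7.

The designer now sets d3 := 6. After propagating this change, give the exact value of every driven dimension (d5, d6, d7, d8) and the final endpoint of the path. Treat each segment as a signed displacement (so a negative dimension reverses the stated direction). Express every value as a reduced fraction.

d5 = 65/4
d6 = 19/2
d7 = 75/2
d8 = 133/2
endpoint = (-97/2, -28)

Apply edit: d3 := 6
  d5 = 10 + d3 + d4/4 = 65/4
  d6 = d4/2 + 9 = 19/2
  d7 = d6*4 - d1/4 = 75/2
  d8 = d3 + d2*2 + d6*3 = 133/2
Walk from origin (0, 0):
  seg 1: right by d7 = 75/2 → (75/2, 0)
  seg 2: left by d5 = 65/4 → (85/4, 0)
  seg 3: down by d7 = 75/2 → (85/4, -75/2)
  seg 4: left by d2 = 16 → (21/4, -75/2)
  seg 5: right by d4 = 1 → (25/4, -75/2)
  seg 6: left by d5 = 65/4 → (-10, -75/2)
  seg 7: left by d4 = 1 → (-11, -75/2)
  seg 8: up by d6 = 19/2 → (-11, -28)
  seg 9: left by d7 = 75/2 → (-97/2, -28)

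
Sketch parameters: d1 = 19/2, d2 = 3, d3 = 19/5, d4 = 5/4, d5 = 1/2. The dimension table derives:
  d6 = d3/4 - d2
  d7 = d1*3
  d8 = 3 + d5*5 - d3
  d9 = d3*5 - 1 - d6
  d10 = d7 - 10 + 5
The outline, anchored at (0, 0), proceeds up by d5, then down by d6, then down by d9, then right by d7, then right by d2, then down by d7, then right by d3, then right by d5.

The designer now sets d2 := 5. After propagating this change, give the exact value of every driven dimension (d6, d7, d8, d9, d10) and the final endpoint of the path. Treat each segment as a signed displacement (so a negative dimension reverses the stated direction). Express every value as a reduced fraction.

d6 = -81/20
d7 = 57/2
d8 = 17/10
d9 = 441/20
d10 = 47/2
endpoint = (189/5, -46)

Apply edit: d2 := 5
  d6 = d3/4 - d2 = -81/20
  d7 = d1*3 = 57/2
  d8 = 3 + d5*5 - d3 = 17/10
  d9 = d3*5 - 1 - d6 = 441/20
  d10 = d7 - 10 + 5 = 47/2
Walk from origin (0, 0):
  seg 1: up by d5 = 1/2 → (0, 1/2)
  seg 2: down by d6 = -81/20 → (0, 91/20)
  seg 3: down by d9 = 441/20 → (0, -35/2)
  seg 4: right by d7 = 57/2 → (57/2, -35/2)
  seg 5: right by d2 = 5 → (67/2, -35/2)
  seg 6: down by d7 = 57/2 → (67/2, -46)
  seg 7: right by d3 = 19/5 → (373/10, -46)
  seg 8: right by d5 = 1/2 → (189/5, -46)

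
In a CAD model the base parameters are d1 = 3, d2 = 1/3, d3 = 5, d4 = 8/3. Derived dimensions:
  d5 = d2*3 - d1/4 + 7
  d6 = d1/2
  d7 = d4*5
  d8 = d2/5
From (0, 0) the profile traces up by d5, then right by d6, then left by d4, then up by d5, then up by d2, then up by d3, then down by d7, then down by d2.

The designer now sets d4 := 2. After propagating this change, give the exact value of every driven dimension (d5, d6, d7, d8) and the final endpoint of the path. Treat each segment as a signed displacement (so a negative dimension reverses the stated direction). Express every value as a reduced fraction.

d5 = 29/4
d6 = 3/2
d7 = 10
d8 = 1/15
endpoint = (-1/2, 19/2)

Apply edit: d4 := 2
  d5 = d2*3 - d1/4 + 7 = 29/4
  d6 = d1/2 = 3/2
  d7 = d4*5 = 10
  d8 = d2/5 = 1/15
Walk from origin (0, 0):
  seg 1: up by d5 = 29/4 → (0, 29/4)
  seg 2: right by d6 = 3/2 → (3/2, 29/4)
  seg 3: left by d4 = 2 → (-1/2, 29/4)
  seg 4: up by d5 = 29/4 → (-1/2, 29/2)
  seg 5: up by d2 = 1/3 → (-1/2, 89/6)
  seg 6: up by d3 = 5 → (-1/2, 119/6)
  seg 7: down by d7 = 10 → (-1/2, 59/6)
  seg 8: down by d2 = 1/3 → (-1/2, 19/2)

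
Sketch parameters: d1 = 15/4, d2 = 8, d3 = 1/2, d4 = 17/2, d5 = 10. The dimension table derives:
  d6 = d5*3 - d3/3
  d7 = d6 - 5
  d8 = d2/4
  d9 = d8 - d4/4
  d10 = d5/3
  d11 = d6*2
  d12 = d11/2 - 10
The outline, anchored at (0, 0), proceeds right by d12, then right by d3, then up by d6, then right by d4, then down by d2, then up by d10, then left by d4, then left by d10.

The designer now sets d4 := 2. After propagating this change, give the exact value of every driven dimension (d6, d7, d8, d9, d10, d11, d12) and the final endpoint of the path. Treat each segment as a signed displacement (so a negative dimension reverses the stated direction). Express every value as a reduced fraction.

Apply edit: d4 := 2
  d6 = d5*3 - d3/3 = 179/6
  d7 = d6 - 5 = 149/6
  d8 = d2/4 = 2
  d9 = d8 - d4/4 = 3/2
  d10 = d5/3 = 10/3
  d11 = d6*2 = 179/3
  d12 = d11/2 - 10 = 119/6
Walk from origin (0, 0):
  seg 1: right by d12 = 119/6 → (119/6, 0)
  seg 2: right by d3 = 1/2 → (61/3, 0)
  seg 3: up by d6 = 179/6 → (61/3, 179/6)
  seg 4: right by d4 = 2 → (67/3, 179/6)
  seg 5: down by d2 = 8 → (67/3, 131/6)
  seg 6: up by d10 = 10/3 → (67/3, 151/6)
  seg 7: left by d4 = 2 → (61/3, 151/6)
  seg 8: left by d10 = 10/3 → (17, 151/6)

d6 = 179/6
d7 = 149/6
d8 = 2
d9 = 3/2
d10 = 10/3
d11 = 179/3
d12 = 119/6
endpoint = (17, 151/6)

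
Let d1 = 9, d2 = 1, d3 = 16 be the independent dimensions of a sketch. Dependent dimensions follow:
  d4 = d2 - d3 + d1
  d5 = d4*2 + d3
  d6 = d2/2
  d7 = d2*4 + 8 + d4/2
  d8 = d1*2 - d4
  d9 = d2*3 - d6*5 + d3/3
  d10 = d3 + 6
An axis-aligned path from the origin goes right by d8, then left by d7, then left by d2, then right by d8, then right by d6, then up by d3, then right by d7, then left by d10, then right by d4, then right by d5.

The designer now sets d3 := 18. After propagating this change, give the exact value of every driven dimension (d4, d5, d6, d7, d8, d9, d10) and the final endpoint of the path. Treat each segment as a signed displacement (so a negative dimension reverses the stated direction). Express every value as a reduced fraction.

d4 = -8
d5 = 2
d6 = 1/2
d7 = 8
d8 = 26
d9 = 13/2
d10 = 24
endpoint = (43/2, 18)

Apply edit: d3 := 18
  d4 = d2 - d3 + d1 = -8
  d5 = d4*2 + d3 = 2
  d6 = d2/2 = 1/2
  d7 = d2*4 + 8 + d4/2 = 8
  d8 = d1*2 - d4 = 26
  d9 = d2*3 - d6*5 + d3/3 = 13/2
  d10 = d3 + 6 = 24
Walk from origin (0, 0):
  seg 1: right by d8 = 26 → (26, 0)
  seg 2: left by d7 = 8 → (18, 0)
  seg 3: left by d2 = 1 → (17, 0)
  seg 4: right by d8 = 26 → (43, 0)
  seg 5: right by d6 = 1/2 → (87/2, 0)
  seg 6: up by d3 = 18 → (87/2, 18)
  seg 7: right by d7 = 8 → (103/2, 18)
  seg 8: left by d10 = 24 → (55/2, 18)
  seg 9: right by d4 = -8 → (39/2, 18)
  seg 10: right by d5 = 2 → (43/2, 18)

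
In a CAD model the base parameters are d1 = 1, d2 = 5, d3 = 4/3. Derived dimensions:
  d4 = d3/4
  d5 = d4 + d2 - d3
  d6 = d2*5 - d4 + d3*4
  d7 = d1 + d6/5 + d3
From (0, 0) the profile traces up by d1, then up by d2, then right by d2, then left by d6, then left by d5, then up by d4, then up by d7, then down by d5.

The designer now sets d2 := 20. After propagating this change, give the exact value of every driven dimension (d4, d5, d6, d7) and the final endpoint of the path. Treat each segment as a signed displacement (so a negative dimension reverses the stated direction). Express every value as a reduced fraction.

d4 = 1/3
d5 = 19
d6 = 105
d7 = 70/3
endpoint = (-104, 77/3)

Apply edit: d2 := 20
  d4 = d3/4 = 1/3
  d5 = d4 + d2 - d3 = 19
  d6 = d2*5 - d4 + d3*4 = 105
  d7 = d1 + d6/5 + d3 = 70/3
Walk from origin (0, 0):
  seg 1: up by d1 = 1 → (0, 1)
  seg 2: up by d2 = 20 → (0, 21)
  seg 3: right by d2 = 20 → (20, 21)
  seg 4: left by d6 = 105 → (-85, 21)
  seg 5: left by d5 = 19 → (-104, 21)
  seg 6: up by d4 = 1/3 → (-104, 64/3)
  seg 7: up by d7 = 70/3 → (-104, 134/3)
  seg 8: down by d5 = 19 → (-104, 77/3)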